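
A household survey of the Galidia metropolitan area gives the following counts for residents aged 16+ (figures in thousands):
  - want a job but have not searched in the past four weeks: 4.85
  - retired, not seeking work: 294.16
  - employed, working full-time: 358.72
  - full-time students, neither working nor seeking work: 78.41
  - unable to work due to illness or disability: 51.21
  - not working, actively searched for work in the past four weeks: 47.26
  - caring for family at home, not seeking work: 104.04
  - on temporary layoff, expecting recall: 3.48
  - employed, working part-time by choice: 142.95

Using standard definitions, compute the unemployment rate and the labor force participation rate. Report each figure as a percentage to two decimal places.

Employed = 358.72 + 142.95 = 501.67 thousand.
Unemployed = 47.26 + 3.48 = 50.74 thousand (jobless and actively searching, or on temporary layoff).
Labor force = 501.67 + 50.74 = 552.41 thousand.
Not in labor force = 4.85 + 294.16 + 78.41 + 51.21 + 104.04 = 532.67 thousand (those not working and not actively searching are outside the labor force — including those who want a job but have given up searching).
Civilian working-age population = 552.41 + 532.67 = 1,085.08 thousand.
Unemployment rate = 50.74 / 552.41 = 9.19%.
Labor force participation rate = 552.41 / 1,085.08 = 50.91%.

Unemployment rate ≈ 9.19%; labor force participation rate ≈ 50.91%.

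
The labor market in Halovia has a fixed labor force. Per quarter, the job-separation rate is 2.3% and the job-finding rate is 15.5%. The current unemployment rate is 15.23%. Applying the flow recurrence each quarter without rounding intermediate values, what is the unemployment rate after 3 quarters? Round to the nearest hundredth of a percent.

Unemployment rate after three quarters ≈ 14.20%.

With a fixed labor force, u_{t+1} = u_t + s·(1−u_t) − f·u_t = u_t·(1−s−f) + s.
Here 1−s−f = 0.822 and s = 0.023.
u_1 = 0.152300 × 0.822 + 0.023 = 0.148191.
u_2 = 0.148191 × 0.822 + 0.023 = 0.144813.
u_3 = 0.144813 × 0.822 + 0.023 = 0.142036.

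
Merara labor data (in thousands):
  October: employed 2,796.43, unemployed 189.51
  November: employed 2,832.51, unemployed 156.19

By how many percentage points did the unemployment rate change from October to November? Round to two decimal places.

The unemployment rate changed by −1.12 percentage points.

October: labor force = 2,796.43 + 189.51 = 2,985.94; u = 189.51/2,985.94 = 6.35%.
November: labor force = 2,832.51 + 156.19 = 2,988.70; u = 156.19/2,988.70 = 5.23%.
Change = 5.23% − 6.35% = −1.12 pp.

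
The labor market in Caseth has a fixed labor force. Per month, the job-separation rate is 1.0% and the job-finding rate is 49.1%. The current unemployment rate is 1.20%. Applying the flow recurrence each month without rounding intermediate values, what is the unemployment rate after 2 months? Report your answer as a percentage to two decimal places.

With a fixed labor force, u_{t+1} = u_t + s·(1−u_t) − f·u_t = u_t·(1−s−f) + s.
Here 1−s−f = 0.499 and s = 0.010.
u_1 = 0.012000 × 0.499 + 0.010 = 0.015988.
u_2 = 0.015988 × 0.499 + 0.010 = 0.017978.

Unemployment rate after two months ≈ 1.80%.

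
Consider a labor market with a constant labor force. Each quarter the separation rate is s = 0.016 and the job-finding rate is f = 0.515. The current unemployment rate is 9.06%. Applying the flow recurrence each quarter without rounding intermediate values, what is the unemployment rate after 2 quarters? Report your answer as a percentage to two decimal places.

With a fixed labor force, u_{t+1} = u_t + s·(1−u_t) − f·u_t = u_t·(1−s−f) + s.
Here 1−s−f = 0.469 and s = 0.016.
u_1 = 0.090600 × 0.469 + 0.016 = 0.058491.
u_2 = 0.058491 × 0.469 + 0.016 = 0.043432.

Unemployment rate after two quarters ≈ 4.34%.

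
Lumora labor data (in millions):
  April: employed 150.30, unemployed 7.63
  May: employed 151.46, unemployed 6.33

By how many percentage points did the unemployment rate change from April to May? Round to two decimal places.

April: labor force = 150.30 + 7.63 = 157.93; u = 7.63/157.93 = 4.83%.
May: labor force = 151.46 + 6.33 = 157.79; u = 6.33/157.79 = 4.01%.
Change = 4.01% − 4.83% = −0.82 pp.

The unemployment rate changed by −0.82 percentage points.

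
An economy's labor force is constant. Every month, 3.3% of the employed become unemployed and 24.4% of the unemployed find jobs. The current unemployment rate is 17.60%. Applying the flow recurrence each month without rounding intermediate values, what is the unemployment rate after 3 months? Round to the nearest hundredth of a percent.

With a fixed labor force, u_{t+1} = u_t + s·(1−u_t) − f·u_t = u_t·(1−s−f) + s.
Here 1−s−f = 0.723 and s = 0.033.
u_1 = 0.176000 × 0.723 + 0.033 = 0.160248.
u_2 = 0.160248 × 0.723 + 0.033 = 0.148859.
u_3 = 0.148859 × 0.723 + 0.033 = 0.140625.

Unemployment rate after three months ≈ 14.06%.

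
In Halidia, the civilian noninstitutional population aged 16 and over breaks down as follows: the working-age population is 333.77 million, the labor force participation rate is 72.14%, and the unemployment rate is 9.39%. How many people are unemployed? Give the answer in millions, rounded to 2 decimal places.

About 22.61 million are unemployed.

Labor force = 0.7214 × 333.77 = 240.78 million.
Unemployed = 0.0939 × 240.78 ≈ 22.61 million.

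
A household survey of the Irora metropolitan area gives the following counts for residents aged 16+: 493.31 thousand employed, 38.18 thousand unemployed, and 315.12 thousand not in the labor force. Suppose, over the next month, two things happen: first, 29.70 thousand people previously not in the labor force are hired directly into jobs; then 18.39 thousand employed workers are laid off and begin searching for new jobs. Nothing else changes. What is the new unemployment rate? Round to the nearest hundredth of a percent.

Initially, labor force = 493.31 + 38.18 = 531.49 thousand, so u = 38.18/531.49 = 7.18%.
After the first change, employed and labor force both rise by 29.70; unemployed unchanged → E = 523.01, U = 38.18, labor force = 561.19 thousand.
After the second change, employed falls and unemployed rises by 18.39; labor force unchanged → E = 504.62, U = 56.57, labor force = 561.19 thousand.
New unemployment rate = 56.57 / 561.19 = 10.08%.

New unemployment rate ≈ 10.08%.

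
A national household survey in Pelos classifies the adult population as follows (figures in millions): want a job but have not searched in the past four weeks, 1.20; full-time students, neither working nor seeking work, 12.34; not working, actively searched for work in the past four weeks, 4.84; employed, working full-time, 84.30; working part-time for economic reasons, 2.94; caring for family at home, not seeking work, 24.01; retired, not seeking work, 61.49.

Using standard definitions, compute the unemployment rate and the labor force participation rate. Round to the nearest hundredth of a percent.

Unemployment rate ≈ 5.26%; labor force participation rate ≈ 48.18%.

Employed = 84.30 + 2.94 = 87.24 million (anyone who worked, including part-time for economic reasons, counts as employed).
Unemployed = 4.84 million.
Labor force = 87.24 + 4.84 = 92.08 million.
Not in labor force = 1.20 + 12.34 + 24.01 + 61.49 = 99.04 million (those not working and not actively searching are outside the labor force — including those who want a job but have given up searching).
Civilian working-age population = 92.08 + 99.04 = 191.12 million.
Unemployment rate = 4.84 / 92.08 = 5.26%.
Labor force participation rate = 92.08 / 191.12 = 48.18%.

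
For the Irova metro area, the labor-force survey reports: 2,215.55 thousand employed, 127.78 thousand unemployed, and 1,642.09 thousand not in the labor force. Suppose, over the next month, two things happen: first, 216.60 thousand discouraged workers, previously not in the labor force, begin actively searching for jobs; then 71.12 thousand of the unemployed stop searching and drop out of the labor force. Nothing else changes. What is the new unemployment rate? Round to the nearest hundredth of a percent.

Initially, labor force = 2,215.55 + 127.78 = 2,343.33 thousand, so u = 127.78/2,343.33 = 5.45%.
After the first change, unemployed and labor force both rise by 216.60 → E = 2,215.55, U = 344.38, labor force = 2,559.93 thousand.
After the second change, unemployed and labor force both fall by 71.12 → E = 2,215.55, U = 273.26, labor force = 2,488.81 thousand.
New unemployment rate = 273.26 / 2,488.81 = 10.98%.

New unemployment rate ≈ 10.98%.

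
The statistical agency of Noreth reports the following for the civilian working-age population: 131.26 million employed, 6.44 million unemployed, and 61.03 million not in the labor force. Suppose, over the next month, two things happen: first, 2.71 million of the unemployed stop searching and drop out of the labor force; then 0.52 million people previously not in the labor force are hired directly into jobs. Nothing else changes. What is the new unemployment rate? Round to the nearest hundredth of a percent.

Initially, labor force = 131.26 + 6.44 = 137.70 million, so u = 6.44/137.70 = 4.68%.
After the first change, unemployed and labor force both fall by 2.71 → E = 131.26, U = 3.73, labor force = 134.99 million.
After the second change, employed and labor force both rise by 0.52; unemployed unchanged → E = 131.78, U = 3.73, labor force = 135.51 million.
New unemployment rate = 3.73 / 135.51 = 2.75%.

New unemployment rate ≈ 2.75%.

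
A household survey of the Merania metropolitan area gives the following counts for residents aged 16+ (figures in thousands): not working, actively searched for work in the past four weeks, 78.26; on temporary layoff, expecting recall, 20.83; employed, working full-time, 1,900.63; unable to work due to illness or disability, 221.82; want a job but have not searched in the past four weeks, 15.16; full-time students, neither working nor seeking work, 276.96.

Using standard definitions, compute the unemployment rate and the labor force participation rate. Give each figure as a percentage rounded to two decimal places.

Unemployment rate ≈ 4.96%; labor force participation rate ≈ 79.55%.

Employed = 1,900.63 thousand.
Unemployed = 78.26 + 20.83 = 99.09 thousand (jobless and actively searching, or on temporary layoff).
Labor force = 1,900.63 + 99.09 = 1,999.72 thousand.
Not in labor force = 221.82 + 15.16 + 276.96 = 513.94 thousand (those not working and not actively searching are outside the labor force — including those who want a job but have given up searching).
Civilian working-age population = 1,999.72 + 513.94 = 2,513.66 thousand.
Unemployment rate = 99.09 / 1,999.72 = 4.96%.
Labor force participation rate = 1,999.72 / 2,513.66 = 79.55%.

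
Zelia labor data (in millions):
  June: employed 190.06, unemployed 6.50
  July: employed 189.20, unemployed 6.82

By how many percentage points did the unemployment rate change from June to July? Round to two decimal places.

The unemployment rate changed by +0.17 percentage points.

June: labor force = 190.06 + 6.50 = 196.56; u = 6.50/196.56 = 3.31%.
July: labor force = 189.20 + 6.82 = 196.02; u = 6.82/196.02 = 3.48%.
Change = 3.48% − 3.31% = +0.17 pp.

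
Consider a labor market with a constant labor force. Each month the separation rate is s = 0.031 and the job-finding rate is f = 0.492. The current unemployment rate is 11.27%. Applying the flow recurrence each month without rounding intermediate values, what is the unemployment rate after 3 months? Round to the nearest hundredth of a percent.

With a fixed labor force, u_{t+1} = u_t + s·(1−u_t) − f·u_t = u_t·(1−s−f) + s.
Here 1−s−f = 0.477 and s = 0.031.
u_1 = 0.112700 × 0.477 + 0.031 = 0.084758.
u_2 = 0.084758 × 0.477 + 0.031 = 0.071430.
u_3 = 0.071430 × 0.477 + 0.031 = 0.065072.

Unemployment rate after three months ≈ 6.51%.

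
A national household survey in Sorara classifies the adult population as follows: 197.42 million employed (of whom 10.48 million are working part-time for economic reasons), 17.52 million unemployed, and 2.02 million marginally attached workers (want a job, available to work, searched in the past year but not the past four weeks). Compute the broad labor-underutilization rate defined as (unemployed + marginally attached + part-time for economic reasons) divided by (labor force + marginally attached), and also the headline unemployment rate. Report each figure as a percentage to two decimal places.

Broad underutilization rate ≈ 13.84%; headline unemployment rate ≈ 8.15%.

Labor force = 197.42 + 17.52 = 214.94 million.
Numerator = 17.52 + 2.02 + 10.48 = 30.02 million.
Denominator = 214.94 + 2.02 = 216.96 million.
Broad rate = 30.02 / 216.96 = 13.84%.
Headline unemployment rate = 17.52 / 214.94 = 8.15%.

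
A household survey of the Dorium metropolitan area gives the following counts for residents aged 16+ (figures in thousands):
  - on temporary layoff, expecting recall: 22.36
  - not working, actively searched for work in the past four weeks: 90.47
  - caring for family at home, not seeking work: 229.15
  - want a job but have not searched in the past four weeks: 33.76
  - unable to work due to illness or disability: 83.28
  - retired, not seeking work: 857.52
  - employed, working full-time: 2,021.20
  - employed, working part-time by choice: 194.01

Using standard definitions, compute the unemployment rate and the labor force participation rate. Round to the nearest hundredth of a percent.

Unemployment rate ≈ 4.85%; labor force participation rate ≈ 65.92%.

Employed = 2,021.20 + 194.01 = 2,215.21 thousand.
Unemployed = 22.36 + 90.47 = 112.83 thousand (jobless and actively searching, or on temporary layoff).
Labor force = 2,215.21 + 112.83 = 2,328.04 thousand.
Not in labor force = 229.15 + 33.76 + 83.28 + 857.52 = 1,203.71 thousand (those not working and not actively searching are outside the labor force — including those who want a job but have given up searching).
Civilian working-age population = 2,328.04 + 1,203.71 = 3,531.75 thousand.
Unemployment rate = 112.83 / 2,328.04 = 4.85%.
Labor force participation rate = 2,328.04 / 3,531.75 = 65.92%.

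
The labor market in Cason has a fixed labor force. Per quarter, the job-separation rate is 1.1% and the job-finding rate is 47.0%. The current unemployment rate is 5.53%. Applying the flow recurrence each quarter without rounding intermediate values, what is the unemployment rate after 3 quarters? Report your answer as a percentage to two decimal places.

With a fixed labor force, u_{t+1} = u_t + s·(1−u_t) − f·u_t = u_t·(1−s−f) + s.
Here 1−s−f = 0.519 and s = 0.011.
u_1 = 0.055300 × 0.519 + 0.011 = 0.039701.
u_2 = 0.039701 × 0.519 + 0.011 = 0.031605.
u_3 = 0.031605 × 0.519 + 0.011 = 0.027403.

Unemployment rate after three quarters ≈ 2.74%.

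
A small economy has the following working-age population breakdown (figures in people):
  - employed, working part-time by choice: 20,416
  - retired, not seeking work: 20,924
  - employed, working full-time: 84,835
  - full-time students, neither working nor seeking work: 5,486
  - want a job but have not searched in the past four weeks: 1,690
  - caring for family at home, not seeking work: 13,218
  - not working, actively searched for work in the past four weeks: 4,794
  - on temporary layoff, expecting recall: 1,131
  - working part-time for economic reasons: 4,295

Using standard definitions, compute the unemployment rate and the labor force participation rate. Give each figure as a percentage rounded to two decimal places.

Unemployment rate ≈ 5.13%; labor force participation rate ≈ 73.65%.

Employed = 20,416 + 84,835 + 4,295 = 109,546 (anyone who worked, including part-time for economic reasons, counts as employed).
Unemployed = 4,794 + 1,131 = 5,925 (jobless and actively searching, or on temporary layoff).
Labor force = 109,546 + 5,925 = 115,471.
Not in labor force = 20,924 + 5,486 + 1,690 + 13,218 = 41,318 (those not working and not actively searching are outside the labor force — including those who want a job but have given up searching).
Civilian working-age population = 115,471 + 41,318 = 156,789.
Unemployment rate = 5,925 / 115,471 = 5.13%.
Labor force participation rate = 115,471 / 156,789 = 73.65%.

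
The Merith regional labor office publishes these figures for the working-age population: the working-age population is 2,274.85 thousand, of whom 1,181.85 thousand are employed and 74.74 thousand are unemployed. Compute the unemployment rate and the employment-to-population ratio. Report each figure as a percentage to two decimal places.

Unemployment rate ≈ 5.95%; employment-population ratio ≈ 51.95%.

Labor force = employed + unemployed = 1,181.85 + 74.74 = 1,256.59 thousand.
Unemployment rate = 74.74 / 1,256.59 = 5.95%.
Employment-population ratio = 1,181.85 / 2,274.85 = 51.95%.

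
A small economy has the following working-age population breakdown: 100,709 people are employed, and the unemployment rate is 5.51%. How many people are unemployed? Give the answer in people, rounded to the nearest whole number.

Let U be the number unemployed. The labor force is E + U, and U/(E+U) = 0.0551.
So U = 0.0551 × 100,709 / (1 − 0.0551) = 5549.07 / 0.9449 ≈ 5,873.

About 5,873 are unemployed.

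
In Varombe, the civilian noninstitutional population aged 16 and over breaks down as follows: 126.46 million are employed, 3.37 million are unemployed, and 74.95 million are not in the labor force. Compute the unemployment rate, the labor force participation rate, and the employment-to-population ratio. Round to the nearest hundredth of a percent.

Labor force = employed + unemployed = 126.46 + 3.37 = 129.83 million.
Working-age population = 129.83 + 74.95 = 204.78 million.
Unemployment rate = 3.37 / 129.83 = 2.60%.
Labor force participation rate = 129.83 / 204.78 = 63.40%.
Employment-population ratio = 126.46 / 204.78 = 61.75%.

Unemployment rate ≈ 2.60%; labor force participation rate ≈ 63.40%; employment-population ratio ≈ 61.75%.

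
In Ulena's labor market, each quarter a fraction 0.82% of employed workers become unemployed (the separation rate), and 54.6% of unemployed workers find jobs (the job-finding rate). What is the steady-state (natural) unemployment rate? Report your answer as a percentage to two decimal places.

Steady-state unemployment rate ≈ 1.48%.

At steady state the flows balance: s·E = f·U, so U/(E+U) = s/(s+f).
u* = 0.82 / (0.82 + 54.6) = 0.82 / 55.42 = 1.48%.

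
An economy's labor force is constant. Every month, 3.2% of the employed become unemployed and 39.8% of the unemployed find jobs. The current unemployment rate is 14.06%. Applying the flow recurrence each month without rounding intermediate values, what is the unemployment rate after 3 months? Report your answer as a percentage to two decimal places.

Unemployment rate after three months ≈ 8.67%.

With a fixed labor force, u_{t+1} = u_t + s·(1−u_t) − f·u_t = u_t·(1−s−f) + s.
Here 1−s−f = 0.570 and s = 0.032.
u_1 = 0.140600 × 0.570 + 0.032 = 0.112142.
u_2 = 0.112142 × 0.570 + 0.032 = 0.095921.
u_3 = 0.095921 × 0.570 + 0.032 = 0.086675.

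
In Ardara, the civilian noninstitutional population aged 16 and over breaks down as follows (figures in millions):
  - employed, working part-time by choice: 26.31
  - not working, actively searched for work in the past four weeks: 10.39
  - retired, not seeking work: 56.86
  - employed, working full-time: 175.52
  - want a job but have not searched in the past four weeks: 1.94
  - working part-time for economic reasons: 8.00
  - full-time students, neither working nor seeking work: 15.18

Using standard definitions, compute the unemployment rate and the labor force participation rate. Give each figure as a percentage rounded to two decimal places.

Unemployment rate ≈ 4.72%; labor force participation rate ≈ 74.85%.

Employed = 26.31 + 175.52 + 8.00 = 209.83 million (anyone who worked, including part-time for economic reasons, counts as employed).
Unemployed = 10.39 million.
Labor force = 209.83 + 10.39 = 220.22 million.
Not in labor force = 56.86 + 1.94 + 15.18 = 73.98 million (those not working and not actively searching are outside the labor force — including those who want a job but have given up searching).
Civilian working-age population = 220.22 + 73.98 = 294.20 million.
Unemployment rate = 10.39 / 220.22 = 4.72%.
Labor force participation rate = 220.22 / 294.20 = 74.85%.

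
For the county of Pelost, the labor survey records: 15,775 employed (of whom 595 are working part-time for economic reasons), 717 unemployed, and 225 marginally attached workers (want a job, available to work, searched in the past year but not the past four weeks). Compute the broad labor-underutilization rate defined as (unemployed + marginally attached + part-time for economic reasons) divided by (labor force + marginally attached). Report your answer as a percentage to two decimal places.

Labor force = 15,775 + 717 = 16,492.
Numerator = 717 + 225 + 595 = 1,537.
Denominator = 16,492 + 225 = 16,717.
Broad rate = 1,537 / 16,717 = 9.19%.

Broad underutilization rate ≈ 9.19%.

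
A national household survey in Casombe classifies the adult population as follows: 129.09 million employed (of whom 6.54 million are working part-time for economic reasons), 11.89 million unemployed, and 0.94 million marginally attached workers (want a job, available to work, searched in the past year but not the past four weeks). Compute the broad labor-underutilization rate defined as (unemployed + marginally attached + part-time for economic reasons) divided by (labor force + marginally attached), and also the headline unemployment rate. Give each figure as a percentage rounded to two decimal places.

Labor force = 129.09 + 11.89 = 140.98 million.
Numerator = 11.89 + 0.94 + 6.54 = 19.37 million.
Denominator = 140.98 + 0.94 = 141.92 million.
Broad rate = 19.37 / 141.92 = 13.65%.
Headline unemployment rate = 11.89 / 140.98 = 8.43%.

Broad underutilization rate ≈ 13.65%; headline unemployment rate ≈ 8.43%.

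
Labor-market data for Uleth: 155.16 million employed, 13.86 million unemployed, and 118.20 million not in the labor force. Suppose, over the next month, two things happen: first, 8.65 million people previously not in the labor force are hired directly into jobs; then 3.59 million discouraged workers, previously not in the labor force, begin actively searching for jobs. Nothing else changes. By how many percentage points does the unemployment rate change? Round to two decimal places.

Initially, labor force = 155.16 + 13.86 = 169.02 million, so u = 13.86/169.02 = 8.20%.
After the first change, employed and labor force both rise by 8.65; unemployed unchanged → E = 163.81, U = 13.86, labor force = 177.67 million.
After the second change, unemployed and labor force both rise by 3.59 → E = 163.81, U = 17.45, labor force = 181.26 million.
New unemployment rate = 17.45 / 181.26 = 9.63%.
Change = 9.63% − 8.20% = +1.43 percentage points.

The unemployment rate changes by +1.43 percentage points.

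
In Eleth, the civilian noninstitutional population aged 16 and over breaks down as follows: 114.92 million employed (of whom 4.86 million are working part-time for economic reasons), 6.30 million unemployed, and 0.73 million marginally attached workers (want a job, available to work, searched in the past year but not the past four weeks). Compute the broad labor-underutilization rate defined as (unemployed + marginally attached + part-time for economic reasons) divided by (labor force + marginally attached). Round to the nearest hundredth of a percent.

Broad underutilization rate ≈ 9.75%.

Labor force = 114.92 + 6.30 = 121.22 million.
Numerator = 6.30 + 0.73 + 4.86 = 11.89 million.
Denominator = 121.22 + 0.73 = 121.95 million.
Broad rate = 11.89 / 121.95 = 9.75%.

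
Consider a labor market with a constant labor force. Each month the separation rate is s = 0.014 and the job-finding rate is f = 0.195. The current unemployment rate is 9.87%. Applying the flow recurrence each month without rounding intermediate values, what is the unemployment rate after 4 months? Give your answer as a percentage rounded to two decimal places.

Unemployment rate after four months ≈ 7.94%.

With a fixed labor force, u_{t+1} = u_t + s·(1−u_t) − f·u_t = u_t·(1−s−f) + s.
Here 1−s−f = 0.791 and s = 0.014.
u_1 = 0.098700 × 0.791 + 0.014 = 0.092072.
u_2 = 0.092072 × 0.791 + 0.014 = 0.086829.
u_3 = 0.086829 × 0.791 + 0.014 = 0.082682.
u_4 = 0.082682 × 0.791 + 0.014 = 0.079401.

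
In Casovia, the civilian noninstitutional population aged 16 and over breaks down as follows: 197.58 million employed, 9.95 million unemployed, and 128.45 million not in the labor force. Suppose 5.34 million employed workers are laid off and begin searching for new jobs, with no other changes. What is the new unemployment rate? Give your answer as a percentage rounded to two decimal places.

New unemployment rate ≈ 7.37%.

Initially, labor force = 197.58 + 9.95 = 207.53 million, so u = 9.95/207.53 = 4.79%.
After the change, employed falls and unemployed rises by 5.34; labor force unchanged → E = 192.24, U = 15.29, labor force = 207.53 million.
New unemployment rate = 15.29 / 207.53 = 7.37%.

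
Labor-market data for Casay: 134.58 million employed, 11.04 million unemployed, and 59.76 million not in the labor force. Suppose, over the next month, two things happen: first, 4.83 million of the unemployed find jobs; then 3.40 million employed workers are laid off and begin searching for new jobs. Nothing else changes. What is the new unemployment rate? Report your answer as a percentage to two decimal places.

New unemployment rate ≈ 6.60%.

Initially, labor force = 134.58 + 11.04 = 145.62 million, so u = 11.04/145.62 = 7.58%.
After the first change, unemployed falls and employed rises by 4.83; labor force unchanged → E = 139.41, U = 6.21, labor force = 145.62 million.
After the second change, employed falls and unemployed rises by 3.40; labor force unchanged → E = 136.01, U = 9.61, labor force = 145.62 million.
New unemployment rate = 9.61 / 145.62 = 6.60%.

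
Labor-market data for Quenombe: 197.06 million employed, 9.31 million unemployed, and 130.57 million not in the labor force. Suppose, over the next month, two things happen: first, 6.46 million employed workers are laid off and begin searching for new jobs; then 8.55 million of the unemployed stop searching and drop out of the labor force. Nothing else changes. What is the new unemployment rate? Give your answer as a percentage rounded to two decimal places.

Initially, labor force = 197.06 + 9.31 = 206.37 million, so u = 9.31/206.37 = 4.51%.
After the first change, employed falls and unemployed rises by 6.46; labor force unchanged → E = 190.60, U = 15.77, labor force = 206.37 million.
After the second change, unemployed and labor force both fall by 8.55 → E = 190.60, U = 7.22, labor force = 197.82 million.
New unemployment rate = 7.22 / 197.82 = 3.65%.

New unemployment rate ≈ 3.65%.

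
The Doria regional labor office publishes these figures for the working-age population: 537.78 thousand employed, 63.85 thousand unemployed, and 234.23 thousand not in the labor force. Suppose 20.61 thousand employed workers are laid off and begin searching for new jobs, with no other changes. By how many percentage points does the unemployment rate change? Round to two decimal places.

Initially, labor force = 537.78 + 63.85 = 601.63 thousand, so u = 63.85/601.63 = 10.61%.
After the change, employed falls and unemployed rises by 20.61; labor force unchanged → E = 517.17, U = 84.46, labor force = 601.63 thousand.
New unemployment rate = 84.46 / 601.63 = 14.04%.
Change = 14.04% − 10.61% = +3.43 percentage points.

The unemployment rate changes by +3.43 percentage points.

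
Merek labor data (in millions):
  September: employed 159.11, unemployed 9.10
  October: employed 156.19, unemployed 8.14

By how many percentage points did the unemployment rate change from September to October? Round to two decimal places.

September: labor force = 159.11 + 9.10 = 168.21; u = 9.10/168.21 = 5.41%.
October: labor force = 156.19 + 8.14 = 164.33; u = 8.14/164.33 = 4.95%.
Change = 4.95% − 5.41% = −0.46 pp.

The unemployment rate changed by −0.46 percentage points.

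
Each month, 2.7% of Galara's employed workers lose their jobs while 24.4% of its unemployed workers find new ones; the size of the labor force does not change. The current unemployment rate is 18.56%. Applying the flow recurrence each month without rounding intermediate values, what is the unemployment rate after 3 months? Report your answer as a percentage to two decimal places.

Unemployment rate after three months ≈ 13.29%.

With a fixed labor force, u_{t+1} = u_t + s·(1−u_t) − f·u_t = u_t·(1−s−f) + s.
Here 1−s−f = 0.729 and s = 0.027.
u_1 = 0.185600 × 0.729 + 0.027 = 0.162302.
u_2 = 0.162302 × 0.729 + 0.027 = 0.145318.
u_3 = 0.145318 × 0.729 + 0.027 = 0.132937.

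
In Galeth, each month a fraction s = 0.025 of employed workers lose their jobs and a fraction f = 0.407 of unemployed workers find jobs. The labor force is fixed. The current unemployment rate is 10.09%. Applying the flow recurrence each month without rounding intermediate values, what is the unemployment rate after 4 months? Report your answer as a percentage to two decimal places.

Unemployment rate after four months ≈ 6.23%.

With a fixed labor force, u_{t+1} = u_t + s·(1−u_t) − f·u_t = u_t·(1−s−f) + s.
Here 1−s−f = 0.568 and s = 0.025.
u_1 = 0.100900 × 0.568 + 0.025 = 0.082311.
u_2 = 0.082311 × 0.568 + 0.025 = 0.071753.
u_3 = 0.071753 × 0.568 + 0.025 = 0.065756.
u_4 = 0.065756 × 0.568 + 0.025 = 0.062349.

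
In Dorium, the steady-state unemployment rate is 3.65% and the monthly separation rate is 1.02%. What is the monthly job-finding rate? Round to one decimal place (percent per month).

From u* = s/(s+f): f = s·(1−u)/u.
f = 1.02 × (1 − 0.0365) / 0.0365 = 0.9828 / 0.0365 ≈ 26.9% per month.

Job-finding rate ≈ 26.9% per month.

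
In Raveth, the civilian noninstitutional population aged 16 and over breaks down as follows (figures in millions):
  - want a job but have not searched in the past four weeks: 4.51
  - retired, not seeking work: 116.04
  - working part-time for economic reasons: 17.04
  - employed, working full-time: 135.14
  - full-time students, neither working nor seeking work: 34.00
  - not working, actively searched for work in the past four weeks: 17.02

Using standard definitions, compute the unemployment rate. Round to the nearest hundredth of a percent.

Employed = 17.04 + 135.14 = 152.18 million (anyone who worked, including part-time for economic reasons, counts as employed).
Unemployed = 17.02 million.
Labor force = 152.18 + 17.02 = 169.20 million.
Unemployment rate = 17.02 / 169.20 = 10.06%.

Unemployment rate ≈ 10.06%.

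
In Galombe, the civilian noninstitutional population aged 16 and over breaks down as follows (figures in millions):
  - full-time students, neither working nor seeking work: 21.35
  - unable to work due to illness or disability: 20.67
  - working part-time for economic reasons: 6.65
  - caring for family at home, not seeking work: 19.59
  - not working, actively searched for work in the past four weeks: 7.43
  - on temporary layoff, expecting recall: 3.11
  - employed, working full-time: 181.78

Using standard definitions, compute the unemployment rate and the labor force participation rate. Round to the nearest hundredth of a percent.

Employed = 6.65 + 181.78 = 188.43 million (anyone who worked, including part-time for economic reasons, counts as employed).
Unemployed = 7.43 + 3.11 = 10.54 million (jobless and actively searching, or on temporary layoff).
Labor force = 188.43 + 10.54 = 198.97 million.
Not in labor force = 21.35 + 20.67 + 19.59 = 61.61 million (those not working and not actively searching are outside the labor force).
Civilian working-age population = 198.97 + 61.61 = 260.58 million.
Unemployment rate = 10.54 / 198.97 = 5.30%.
Labor force participation rate = 198.97 / 260.58 = 76.36%.

Unemployment rate ≈ 5.30%; labor force participation rate ≈ 76.36%.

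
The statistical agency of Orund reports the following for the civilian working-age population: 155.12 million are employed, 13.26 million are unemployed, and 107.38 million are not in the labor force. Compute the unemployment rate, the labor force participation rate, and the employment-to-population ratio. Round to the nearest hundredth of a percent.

Labor force = employed + unemployed = 155.12 + 13.26 = 168.38 million.
Working-age population = 168.38 + 107.38 = 275.76 million.
Unemployment rate = 13.26 / 168.38 = 7.88%.
Labor force participation rate = 168.38 / 275.76 = 61.06%.
Employment-population ratio = 155.12 / 275.76 = 56.25%.

Unemployment rate ≈ 7.88%; labor force participation rate ≈ 61.06%; employment-population ratio ≈ 56.25%.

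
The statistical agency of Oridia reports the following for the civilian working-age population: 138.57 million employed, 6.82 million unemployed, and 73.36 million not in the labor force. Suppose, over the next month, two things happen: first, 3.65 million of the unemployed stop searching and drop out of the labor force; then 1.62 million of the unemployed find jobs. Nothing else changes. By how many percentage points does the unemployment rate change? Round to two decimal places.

Initially, labor force = 138.57 + 6.82 = 145.39 million, so u = 6.82/145.39 = 4.69%.
After the first change, unemployed and labor force both fall by 3.65 → E = 138.57, U = 3.17, labor force = 141.74 million.
After the second change, unemployed falls and employed rises by 1.62; labor force unchanged → E = 140.19, U = 1.55, labor force = 141.74 million.
New unemployment rate = 1.55 / 141.74 = 1.09%.
Change = 1.09% − 4.69% = −3.60 percentage points.

The unemployment rate changes by −3.60 percentage points.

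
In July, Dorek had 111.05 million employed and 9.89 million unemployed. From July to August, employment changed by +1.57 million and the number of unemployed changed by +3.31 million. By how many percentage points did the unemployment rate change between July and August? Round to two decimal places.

July: labor force = 111.05 + 9.89 = 120.94; u = 9.89/120.94 = 8.18%.
August: labor force = 112.62 + 13.20 = 125.82; u = 13.20/125.82 = 10.49%.
Change = 10.49% − 8.18% = +2.31 pp.

The unemployment rate changed by +2.31 percentage points.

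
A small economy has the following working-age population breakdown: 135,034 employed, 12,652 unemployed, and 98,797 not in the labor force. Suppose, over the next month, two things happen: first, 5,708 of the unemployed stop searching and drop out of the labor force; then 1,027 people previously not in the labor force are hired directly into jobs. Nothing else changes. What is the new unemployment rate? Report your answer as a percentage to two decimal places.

New unemployment rate ≈ 4.86%.

Initially, labor force = 135,034 + 12,652 = 147,686, so u = 12,652/147,686 = 8.57%.
After the first change, unemployed and labor force both fall by 5,708 → E = 135,034, U = 6,944, labor force = 141,978.
After the second change, employed and labor force both rise by 1,027; unemployed unchanged → E = 136,061, U = 6,944, labor force = 143,005.
New unemployment rate = 6,944 / 143,005 = 4.86%.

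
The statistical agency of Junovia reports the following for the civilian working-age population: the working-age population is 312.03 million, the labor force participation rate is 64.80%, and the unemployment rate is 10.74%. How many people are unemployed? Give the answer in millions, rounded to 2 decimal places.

Labor force = 0.6480 × 312.03 = 202.20 million.
Unemployed = 0.1074 × 202.20 ≈ 21.72 million.

About 21.72 million are unemployed.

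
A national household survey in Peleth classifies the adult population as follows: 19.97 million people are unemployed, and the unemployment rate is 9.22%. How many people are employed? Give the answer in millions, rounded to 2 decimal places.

Labor force = U / u = 19.97 / 0.0922 ≈ 216.59 million.
Employed = labor force − unemployed = 216.59 − 19.97 = 196.62 million.

About 196.62 million are employed.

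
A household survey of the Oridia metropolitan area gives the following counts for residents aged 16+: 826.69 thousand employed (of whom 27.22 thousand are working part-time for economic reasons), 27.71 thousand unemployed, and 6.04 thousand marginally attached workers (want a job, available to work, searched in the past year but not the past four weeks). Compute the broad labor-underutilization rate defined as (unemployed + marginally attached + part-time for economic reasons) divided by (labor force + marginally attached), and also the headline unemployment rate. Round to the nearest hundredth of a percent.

Labor force = 826.69 + 27.71 = 854.40 thousand.
Numerator = 27.71 + 6.04 + 27.22 = 60.97 thousand.
Denominator = 854.40 + 6.04 = 860.44 thousand.
Broad rate = 60.97 / 860.44 = 7.09%.
Headline unemployment rate = 27.71 / 854.40 = 3.24%.

Broad underutilization rate ≈ 7.09%; headline unemployment rate ≈ 3.24%.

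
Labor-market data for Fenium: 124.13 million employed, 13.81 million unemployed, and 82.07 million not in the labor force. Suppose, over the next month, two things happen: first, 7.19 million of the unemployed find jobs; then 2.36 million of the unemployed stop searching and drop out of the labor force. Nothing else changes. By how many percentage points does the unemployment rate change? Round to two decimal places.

The unemployment rate changes by −6.87 percentage points.

Initially, labor force = 124.13 + 13.81 = 137.94 million, so u = 13.81/137.94 = 10.01%.
After the first change, unemployed falls and employed rises by 7.19; labor force unchanged → E = 131.32, U = 6.62, labor force = 137.94 million.
After the second change, unemployed and labor force both fall by 2.36 → E = 131.32, U = 4.26, labor force = 135.58 million.
New unemployment rate = 4.26 / 135.58 = 3.14%.
Change = 3.14% − 10.01% = −6.87 percentage points.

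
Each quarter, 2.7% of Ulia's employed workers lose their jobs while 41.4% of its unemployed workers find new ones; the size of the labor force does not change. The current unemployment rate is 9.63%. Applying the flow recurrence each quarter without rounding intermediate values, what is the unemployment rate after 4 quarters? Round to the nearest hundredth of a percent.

With a fixed labor force, u_{t+1} = u_t + s·(1−u_t) − f·u_t = u_t·(1−s−f) + s.
Here 1−s−f = 0.559 and s = 0.027.
u_1 = 0.096300 × 0.559 + 0.027 = 0.080832.
u_2 = 0.080832 × 0.559 + 0.027 = 0.072185.
u_3 = 0.072185 × 0.559 + 0.027 = 0.067351.
u_4 = 0.067351 × 0.559 + 0.027 = 0.064649.

Unemployment rate after four quarters ≈ 6.46%.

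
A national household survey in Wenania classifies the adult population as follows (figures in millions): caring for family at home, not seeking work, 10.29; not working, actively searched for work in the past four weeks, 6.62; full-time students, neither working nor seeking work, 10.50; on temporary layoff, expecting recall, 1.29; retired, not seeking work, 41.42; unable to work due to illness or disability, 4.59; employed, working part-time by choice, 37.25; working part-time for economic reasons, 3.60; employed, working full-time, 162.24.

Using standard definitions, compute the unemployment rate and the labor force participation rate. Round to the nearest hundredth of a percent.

Employed = 37.25 + 3.60 + 162.24 = 203.09 million (anyone who worked, including part-time for economic reasons, counts as employed).
Unemployed = 6.62 + 1.29 = 7.91 million (jobless and actively searching, or on temporary layoff).
Labor force = 203.09 + 7.91 = 211.00 million.
Not in labor force = 10.29 + 10.50 + 41.42 + 4.59 = 66.80 million (those not working and not actively searching are outside the labor force).
Civilian working-age population = 211.00 + 66.80 = 277.80 million.
Unemployment rate = 7.91 / 211.00 = 3.75%.
Labor force participation rate = 211.00 / 277.80 = 75.95%.

Unemployment rate ≈ 3.75%; labor force participation rate ≈ 75.95%.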